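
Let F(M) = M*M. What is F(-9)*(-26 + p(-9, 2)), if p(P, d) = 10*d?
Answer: -486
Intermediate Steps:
F(M) = M²
F(-9)*(-26 + p(-9, 2)) = (-9)²*(-26 + 10*2) = 81*(-26 + 20) = 81*(-6) = -486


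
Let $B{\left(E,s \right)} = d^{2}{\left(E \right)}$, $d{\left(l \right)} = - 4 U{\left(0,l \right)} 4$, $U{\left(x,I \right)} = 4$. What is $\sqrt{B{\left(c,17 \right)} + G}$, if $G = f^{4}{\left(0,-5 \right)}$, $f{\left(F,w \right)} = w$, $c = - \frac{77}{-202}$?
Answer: $\sqrt{4721} \approx 68.709$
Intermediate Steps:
$c = \frac{77}{202}$ ($c = \left(-77\right) \left(- \frac{1}{202}\right) = \frac{77}{202} \approx 0.38119$)
$G = 625$ ($G = \left(-5\right)^{4} = 625$)
$d{\left(l \right)} = -64$ ($d{\left(l \right)} = \left(-4\right) 4 \cdot 4 = \left(-16\right) 4 = -64$)
$B{\left(E,s \right)} = 4096$ ($B{\left(E,s \right)} = \left(-64\right)^{2} = 4096$)
$\sqrt{B{\left(c,17 \right)} + G} = \sqrt{4096 + 625} = \sqrt{4721}$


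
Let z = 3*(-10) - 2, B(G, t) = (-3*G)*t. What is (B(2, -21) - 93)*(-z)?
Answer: 1056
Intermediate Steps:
B(G, t) = -3*G*t
z = -32 (z = -30 - 2 = -32)
(B(2, -21) - 93)*(-z) = (-3*2*(-21) - 93)*(-1*(-32)) = (126 - 93)*32 = 33*32 = 1056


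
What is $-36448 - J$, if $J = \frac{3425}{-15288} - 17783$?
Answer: $- \frac{285347095}{15288} \approx -18665.0$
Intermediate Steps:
$J = - \frac{271869929}{15288}$ ($J = 3425 \left(- \frac{1}{15288}\right) - 17783 = - \frac{3425}{15288} - 17783 = - \frac{271869929}{15288} \approx -17783.0$)
$-36448 - J = -36448 - - \frac{271869929}{15288} = -36448 + \frac{271869929}{15288} = - \frac{285347095}{15288}$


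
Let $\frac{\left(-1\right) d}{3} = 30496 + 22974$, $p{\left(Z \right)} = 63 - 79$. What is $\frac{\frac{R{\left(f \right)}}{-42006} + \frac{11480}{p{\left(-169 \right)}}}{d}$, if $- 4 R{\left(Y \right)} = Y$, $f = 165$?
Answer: $\frac{8037137}{1796848656} \approx 0.0044729$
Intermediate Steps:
$R{\left(Y \right)} = - \frac{Y}{4}$
$p{\left(Z \right)} = -16$
$d = -160410$ ($d = - 3 \left(30496 + 22974\right) = \left(-3\right) 53470 = -160410$)
$\frac{\frac{R{\left(f \right)}}{-42006} + \frac{11480}{p{\left(-169 \right)}}}{d} = \frac{\frac{\left(- \frac{1}{4}\right) 165}{-42006} + \frac{11480}{-16}}{-160410} = \left(\left(- \frac{165}{4}\right) \left(- \frac{1}{42006}\right) + 11480 \left(- \frac{1}{16}\right)\right) \left(- \frac{1}{160410}\right) = \left(\frac{55}{56008} - \frac{1435}{2}\right) \left(- \frac{1}{160410}\right) = \left(- \frac{40185685}{56008}\right) \left(- \frac{1}{160410}\right) = \frac{8037137}{1796848656}$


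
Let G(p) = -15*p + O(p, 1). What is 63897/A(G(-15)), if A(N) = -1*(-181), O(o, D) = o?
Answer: 63897/181 ≈ 353.02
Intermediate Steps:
G(p) = -14*p (G(p) = -15*p + p = -14*p)
A(N) = 181
63897/A(G(-15)) = 63897/181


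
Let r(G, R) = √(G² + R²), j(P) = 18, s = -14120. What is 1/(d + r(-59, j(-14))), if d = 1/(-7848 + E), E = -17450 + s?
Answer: 39418/5912128044819 + 1553778724*√3805/5912128044819 ≈ 0.016211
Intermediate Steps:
E = -31570 (E = -17450 - 14120 = -31570)
d = -1/39418 (d = 1/(-7848 - 31570) = 1/(-39418) = -1/39418 ≈ -2.5369e-5)
1/(d + r(-59, j(-14))) = 1/(-1/39418 + √((-59)² + 18²)) = 1/(-1/39418 + √(3481 + 324)) = 1/(-1/39418 + √3805)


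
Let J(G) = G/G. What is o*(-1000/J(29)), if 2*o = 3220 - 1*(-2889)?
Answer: -3054500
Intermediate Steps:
J(G) = 1
o = 6109/2 (o = (3220 - 1*(-2889))/2 = (3220 + 2889)/2 = (1/2)*6109 = 6109/2 ≈ 3054.5)
o*(-1000/J(29)) = 6109*(-1000/1)/2 = 6109*(-1000*1)/2 = (6109/2)*(-1000) = -3054500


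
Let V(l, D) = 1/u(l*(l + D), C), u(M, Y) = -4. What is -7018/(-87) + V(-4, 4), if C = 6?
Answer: 965/12 ≈ 80.417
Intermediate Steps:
V(l, D) = -¼ (V(l, D) = 1/(-4) = -¼)
-7018/(-87) + V(-4, 4) = -7018/(-87) - ¼ = -7018*(-1)/87 - ¼ = -121*(-⅔) - ¼ = 242/3 - ¼ = 965/12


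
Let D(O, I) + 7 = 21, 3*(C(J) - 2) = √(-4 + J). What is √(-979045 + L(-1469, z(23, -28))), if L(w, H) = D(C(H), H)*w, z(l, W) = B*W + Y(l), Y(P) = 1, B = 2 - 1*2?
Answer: I*√999611 ≈ 999.81*I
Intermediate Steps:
B = 0 (B = 2 - 2 = 0)
C(J) = 2 + √(-4 + J)/3
D(O, I) = 14 (D(O, I) = -7 + 21 = 14)
z(l, W) = 1 (z(l, W) = 0*W + 1 = 0 + 1 = 1)
L(w, H) = 14*w
√(-979045 + L(-1469, z(23, -28))) = √(-979045 + 14*(-1469)) = √(-979045 - 20566) = √(-999611) = I*√999611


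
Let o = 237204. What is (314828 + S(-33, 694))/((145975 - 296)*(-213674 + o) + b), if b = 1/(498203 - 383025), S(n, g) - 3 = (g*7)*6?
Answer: 39618813262/394810243232861 ≈ 0.00010035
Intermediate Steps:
S(n, g) = 3 + 42*g (S(n, g) = 3 + (g*7)*6 = 3 + (7*g)*6 = 3 + 42*g)
b = 1/115178 ≈ 8.6822e-6
(314828 + S(-33, 694))/((145975 - 296)*(-213674 + o) + b) = (314828 + (3 + 42*694))/((145975 - 296)*(-213674 + 237204) + 1/115178) = (314828 + (3 + 29148))/(145679*23530 + 1/115178) = (314828 + 29151)/(3427826870 + 1/115178) = 343979/(394810243232861/115178) = 343979*(115178/394810243232861) = 39618813262/394810243232861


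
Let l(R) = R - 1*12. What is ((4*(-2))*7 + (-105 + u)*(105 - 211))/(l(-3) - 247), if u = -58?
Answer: -8611/131 ≈ -65.733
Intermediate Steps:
l(R) = -12 + R (l(R) = R - 12 = -12 + R)
((4*(-2))*7 + (-105 + u)*(105 - 211))/(l(-3) - 247) = ((4*(-2))*7 + (-105 - 58)*(105 - 211))/((-12 - 3) - 247) = (-8*7 - 163*(-106))/(-15 - 247) = (-56 + 17278)/(-262) = 17222*(-1/262) = -8611/131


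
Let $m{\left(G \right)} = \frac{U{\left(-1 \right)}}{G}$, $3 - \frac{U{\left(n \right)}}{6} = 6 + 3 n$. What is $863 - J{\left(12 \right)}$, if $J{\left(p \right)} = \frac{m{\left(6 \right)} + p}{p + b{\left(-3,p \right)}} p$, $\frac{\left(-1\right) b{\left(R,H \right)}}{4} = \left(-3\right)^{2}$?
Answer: $869$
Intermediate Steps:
$b{\left(R,H \right)} = -36$ ($b{\left(R,H \right)} = - 4 \left(-3\right)^{2} = \left(-4\right) 9 = -36$)
$U{\left(n \right)} = -18 - 18 n$ ($U{\left(n \right)} = 18 - 6 \left(6 + 3 n\right) = 18 - \left(36 + 18 n\right) = -18 - 18 n$)
$m{\left(G \right)} = 0$ ($m{\left(G \right)} = \frac{-18 - -18}{G} = \frac{-18 + 18}{G} = \frac{0}{G} = 0$)
$J{\left(p \right)} = \frac{p^{2}}{-36 + p}$ ($J{\left(p \right)} = \frac{0 + p}{p - 36} p = \frac{p}{-36 + p} p = \frac{p^{2}}{-36 + p}$)
$863 - J{\left(12 \right)} = 863 - \frac{12^{2}}{-36 + 12} = 863 - \frac{144}{-24} = 863 - 144 \left(- \frac{1}{24}\right) = 863 - -6 = 863 + 6 = 869$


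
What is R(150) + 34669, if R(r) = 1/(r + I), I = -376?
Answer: 7835193/226 ≈ 34669.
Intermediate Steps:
R(r) = 1/(-376 + r) (R(r) = 1/(r - 376) = 1/(-376 + r))
R(150) + 34669 = 1/(-376 + 150) + 34669 = 1/(-226) + 34669 = -1/226 + 34669 = 7835193/226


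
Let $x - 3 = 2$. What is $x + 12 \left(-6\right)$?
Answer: $-67$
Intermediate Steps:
$x = 5$ ($x = 3 + 2 = 5$)
$x + 12 \left(-6\right) = 5 + 12 \left(-6\right) = 5 - 72 = -67$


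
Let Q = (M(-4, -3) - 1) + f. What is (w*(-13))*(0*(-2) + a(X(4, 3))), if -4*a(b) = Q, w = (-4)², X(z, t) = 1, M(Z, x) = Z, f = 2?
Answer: -156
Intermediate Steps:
Q = -3 (Q = (-4 - 1) + 2 = -5 + 2 = -3)
w = 16
a(b) = ¾ (a(b) = -¼*(-3) = ¾)
(w*(-13))*(0*(-2) + a(X(4, 3))) = (16*(-13))*(0*(-2) + ¾) = -208*(0 + ¾) = -208*¾ = -156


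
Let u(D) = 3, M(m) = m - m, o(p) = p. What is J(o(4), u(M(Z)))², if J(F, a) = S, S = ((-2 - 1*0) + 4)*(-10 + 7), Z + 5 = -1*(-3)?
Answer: 36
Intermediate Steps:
Z = -2 (Z = -5 - 1*(-3) = -5 + 3 = -2)
M(m) = 0
S = -6 (S = ((-2 + 0) + 4)*(-3) = (-2 + 4)*(-3) = 2*(-3) = -6)
J(F, a) = -6
J(o(4), u(M(Z)))² = (-6)² = 36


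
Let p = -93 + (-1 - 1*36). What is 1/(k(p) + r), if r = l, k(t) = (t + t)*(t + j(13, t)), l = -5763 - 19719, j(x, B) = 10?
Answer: 1/5718 ≈ 0.00017489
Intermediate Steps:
p = -130 (p = -93 + (-1 - 36) = -93 - 37 = -130)
l = -25482
k(t) = 2*t*(10 + t) (k(t) = (t + t)*(t + 10) = (2*t)*(10 + t) = 2*t*(10 + t))
r = -25482
1/(k(p) + r) = 1/(2*(-130)*(10 - 130) - 25482) = 1/(2*(-130)*(-120) - 25482) = 1/(31200 - 25482) = 1/5718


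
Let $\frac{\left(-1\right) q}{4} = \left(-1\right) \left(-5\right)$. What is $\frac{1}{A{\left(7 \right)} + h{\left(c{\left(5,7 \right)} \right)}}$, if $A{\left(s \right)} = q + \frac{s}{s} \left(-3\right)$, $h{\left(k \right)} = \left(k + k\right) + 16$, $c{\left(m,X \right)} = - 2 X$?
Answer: $- \frac{1}{35} \approx -0.028571$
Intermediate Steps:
$q = -20$ ($q = - 4 \left(\left(-1\right) \left(-5\right)\right) = \left(-4\right) 5 = -20$)
$h{\left(k \right)} = 16 + 2 k$ ($h{\left(k \right)} = 2 k + 16 = 16 + 2 k$)
$A{\left(s \right)} = -23$ ($A{\left(s \right)} = -20 + \frac{s}{s} \left(-3\right) = -20 + 1 \left(-3\right) = -20 - 3 = -23$)
$\frac{1}{A{\left(7 \right)} + h{\left(c{\left(5,7 \right)} \right)}} = \frac{1}{-23 + \left(16 + 2 \left(\left(-2\right) 7\right)\right)} = \frac{1}{-23 + \left(16 + 2 \left(-14\right)\right)} = \frac{1}{-23 + \left(16 - 28\right)} = \frac{1}{-23 - 12} = \frac{1}{-35} = - \frac{1}{35}$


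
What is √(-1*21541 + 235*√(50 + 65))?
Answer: √(-21541 + 235*√115) ≈ 137.92*I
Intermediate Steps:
√(-1*21541 + 235*√(50 + 65)) = √(-21541 + 235*√115)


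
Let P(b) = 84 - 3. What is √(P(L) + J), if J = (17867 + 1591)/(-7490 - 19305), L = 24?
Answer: 3*√12105515/1165 ≈ 8.9596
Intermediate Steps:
P(b) = 81
J = -846/1165 (J = 19458/(-26795) = 19458*(-1/26795) = -846/1165 ≈ -0.72618)
√(P(L) + J) = √(81 - 846/1165) = √(93519/1165) = 3*√12105515/1165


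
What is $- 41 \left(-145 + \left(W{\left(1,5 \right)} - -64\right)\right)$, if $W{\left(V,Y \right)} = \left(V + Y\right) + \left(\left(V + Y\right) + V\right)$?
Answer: $2788$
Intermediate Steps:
$W{\left(V,Y \right)} = 2 Y + 3 V$ ($W{\left(V,Y \right)} = \left(V + Y\right) + \left(Y + 2 V\right) = 2 Y + 3 V$)
$- 41 \left(-145 + \left(W{\left(1,5 \right)} - -64\right)\right) = - 41 \left(-145 + \left(\left(2 \cdot 5 + 3 \cdot 1\right) - -64\right)\right) = - 41 \left(-145 + \left(\left(10 + 3\right) + 64\right)\right) = - 41 \left(-145 + \left(13 + 64\right)\right) = - 41 \left(-145 + 77\right) = \left(-41\right) \left(-68\right) = 2788$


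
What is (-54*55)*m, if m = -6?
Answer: 17820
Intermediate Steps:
(-54*55)*m = -54*55*(-6) = -2970*(-6) = 17820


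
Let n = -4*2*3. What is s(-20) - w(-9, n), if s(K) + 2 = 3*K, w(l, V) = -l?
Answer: -71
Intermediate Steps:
n = -24 (n = -8*3 = -24)
s(K) = -2 + 3*K
s(-20) - w(-9, n) = (-2 + 3*(-20)) - (-1)*(-9) = (-2 - 60) - 1*9 = -62 - 9 = -71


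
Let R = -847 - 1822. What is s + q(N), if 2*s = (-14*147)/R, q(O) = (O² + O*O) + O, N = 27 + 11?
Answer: 7810523/2669 ≈ 2926.4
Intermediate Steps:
N = 38
R = -2669
q(O) = O + 2*O² (q(O) = (O² + O²) + O = 2*O² + O = O + 2*O²)
s = 1029/2669 (s = (-14*147/(-2669))/2 = (-2058*(-1/2669))/2 = (½)*(2058/2669) = 1029/2669 ≈ 0.38554)
s + q(N) = 1029/2669 + 38*(1 + 2*38) = 1029/2669 + 38*(1 + 76) = 1029/2669 + 38*77 = 1029/2669 + 2926 = 7810523/2669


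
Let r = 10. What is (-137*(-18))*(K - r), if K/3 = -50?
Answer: -394560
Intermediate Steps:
K = -150 (K = 3*(-50) = -150)
(-137*(-18))*(K - r) = (-137*(-18))*(-150 - 1*10) = 2466*(-150 - 10) = 2466*(-160) = -394560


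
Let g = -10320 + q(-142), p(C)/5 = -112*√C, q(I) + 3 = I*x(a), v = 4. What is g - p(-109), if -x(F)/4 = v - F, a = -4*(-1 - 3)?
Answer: -17139 + 560*I*√109 ≈ -17139.0 + 5846.6*I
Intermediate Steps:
a = 16 (a = -4*(-4) = 16)
x(F) = -16 + 4*F (x(F) = -4*(4 - F) = -16 + 4*F)
q(I) = -3 + 48*I (q(I) = -3 + I*(-16 + 4*16) = -3 + I*(-16 + 64) = -3 + I*48 = -3 + 48*I)
p(C) = -560*√C (p(C) = 5*(-112*√C) = -560*√C)
g = -17139 (g = -10320 + (-3 + 48*(-142)) = -10320 + (-3 - 6816) = -10320 - 6819 = -17139)
g - p(-109) = -17139 - (-560)*√(-109) = -17139 - (-560)*I*√109 = -17139 + 560*I*√109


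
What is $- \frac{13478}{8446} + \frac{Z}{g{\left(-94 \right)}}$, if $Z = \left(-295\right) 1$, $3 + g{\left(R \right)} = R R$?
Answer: $- \frac{60771372}{37301759} \approx -1.6292$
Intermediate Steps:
$g{\left(R \right)} = -3 + R^{2}$ ($g{\left(R \right)} = -3 + R R = -3 + R^{2}$)
$Z = -295$
$- \frac{13478}{8446} + \frac{Z}{g{\left(-94 \right)}} = - \frac{13478}{8446} - \frac{295}{-3 + \left(-94\right)^{2}} = \left(-13478\right) \frac{1}{8446} - \frac{295}{-3 + 8836} = - \frac{6739}{4223} - \frac{295}{8833} = - \frac{60771372}{37301759}$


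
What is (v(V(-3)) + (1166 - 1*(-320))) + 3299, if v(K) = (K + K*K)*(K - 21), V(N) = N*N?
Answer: 3705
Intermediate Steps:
V(N) = N**2
v(K) = (-21 + K)*(K + K**2) (v(K) = (K + K**2)*(-21 + K) = (-21 + K)*(K + K**2))
(v(V(-3)) + (1166 - 1*(-320))) + 3299 = ((-3)**2*(-21 + ((-3)**2)**2 - 20*(-3)**2) + (1166 - 1*(-320))) + 3299 = (9*(-21 + 9**2 - 20*9) + (1166 + 320)) + 3299 = (9*(-21 + 81 - 180) + 1486) + 3299 = (9*(-120) + 1486) + 3299 = (-1080 + 1486) + 3299 = 406 + 3299 = 3705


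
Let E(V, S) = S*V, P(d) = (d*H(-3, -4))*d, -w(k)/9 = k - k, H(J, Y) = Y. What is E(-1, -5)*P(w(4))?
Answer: 0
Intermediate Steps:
w(k) = 0 (w(k) = -9*(k - k) = -9*0 = 0)
P(d) = -4*d² (P(d) = (d*(-4))*d = (-4*d)*d = -4*d²)
E(-1, -5)*P(w(4)) = (-5*(-1))*(-4*0²) = 5*(-4*0) = 5*0 = 0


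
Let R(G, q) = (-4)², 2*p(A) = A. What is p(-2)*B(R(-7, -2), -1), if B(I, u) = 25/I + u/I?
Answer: -3/2 ≈ -1.5000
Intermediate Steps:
p(A) = A/2
R(G, q) = 16
p(-2)*B(R(-7, -2), -1) = ((½)*(-2))*((25 - 1)/16) = -24/16 = -1*3/2 = -3/2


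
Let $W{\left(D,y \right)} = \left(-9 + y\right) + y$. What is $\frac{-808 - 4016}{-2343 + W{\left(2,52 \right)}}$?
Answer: $\frac{603}{281} \approx 2.1459$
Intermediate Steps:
$W{\left(D,y \right)} = -9 + 2 y$
$\frac{-808 - 4016}{-2343 + W{\left(2,52 \right)}} = \frac{-808 - 4016}{-2343 + \left(-9 + 2 \cdot 52\right)} = - \frac{4824}{-2343 + \left(-9 + 104\right)} = - \frac{4824}{-2343 + 95} = - \frac{4824}{-2248} = \left(-4824\right) \left(- \frac{1}{2248}\right) = \frac{603}{281}$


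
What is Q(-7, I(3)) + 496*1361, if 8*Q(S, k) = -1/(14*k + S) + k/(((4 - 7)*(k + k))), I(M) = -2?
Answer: 1134094051/1680 ≈ 6.7506e+5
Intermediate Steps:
Q(S, k) = -1/48 - 1/(8*(S + 14*k)) (Q(S, k) = (-1/(14*k + S) + k/(((4 - 7)*(k + k))))/8 = (-1/(S + 14*k) + k/((-6*k)))/8 = (-1/(S + 14*k) + k*(-1/(6*k)))/8 = (-1/(S + 14*k) - 1/6)/8 = (-1/6 - 1/(S + 14*k))/8 = -1/48 - 1/(8*(S + 14*k)))
Q(-7, I(3)) + 496*1361 = (-6 - 1*(-7) - 14*(-2))/(48*(-7 + 14*(-2))) + 496*1361 = (-6 + 7 + 28)/(48*(-7 - 28)) + 675056 = (1/48)*29/(-35) + 675056 = (1/48)*(-1/35)*29 + 675056 = -29/1680 + 675056 = 1134094051/1680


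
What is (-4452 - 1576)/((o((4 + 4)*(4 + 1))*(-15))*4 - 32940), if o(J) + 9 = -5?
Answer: 1507/8025 ≈ 0.18779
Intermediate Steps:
o(J) = -14 (o(J) = -9 - 5 = -14)
(-4452 - 1576)/((o((4 + 4)*(4 + 1))*(-15))*4 - 32940) = (-4452 - 1576)/(-14*(-15)*4 - 32940) = -6028/(210*4 - 32940) = -6028/(840 - 32940) = -6028/(-32100) = -6028*(-1/32100) = 1507/8025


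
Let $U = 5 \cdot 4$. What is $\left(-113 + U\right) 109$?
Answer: $-10137$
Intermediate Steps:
$U = 20$
$\left(-113 + U\right) 109 = \left(-113 + 20\right) 109 = \left(-93\right) 109 = -10137$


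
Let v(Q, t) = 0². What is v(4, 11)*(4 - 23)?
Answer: 0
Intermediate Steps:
v(Q, t) = 0
v(4, 11)*(4 - 23) = 0*(4 - 23) = 0*(-19) = 0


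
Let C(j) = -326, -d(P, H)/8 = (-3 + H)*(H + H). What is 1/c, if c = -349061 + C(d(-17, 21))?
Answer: -1/349387 ≈ -2.8622e-6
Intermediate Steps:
d(P, H) = -16*H*(-3 + H) (d(P, H) = -8*(-3 + H)*(H + H) = -8*(-3 + H)*2*H = -16*H*(-3 + H))
c = -349387 (c = -349061 - 326 = -349387)
1/c = 1/(-349387) = -1/349387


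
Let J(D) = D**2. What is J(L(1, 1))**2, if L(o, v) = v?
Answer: 1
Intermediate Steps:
J(L(1, 1))**2 = (1**2)**2 = 1**2 = 1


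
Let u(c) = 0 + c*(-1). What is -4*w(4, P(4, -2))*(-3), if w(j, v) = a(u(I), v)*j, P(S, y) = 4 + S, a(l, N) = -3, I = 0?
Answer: -144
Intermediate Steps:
u(c) = -c (u(c) = 0 - c = -c)
w(j, v) = -3*j
-4*w(4, P(4, -2))*(-3) = -(-12)*4*(-3) = -4*(-12)*(-3) = 48*(-3) = -144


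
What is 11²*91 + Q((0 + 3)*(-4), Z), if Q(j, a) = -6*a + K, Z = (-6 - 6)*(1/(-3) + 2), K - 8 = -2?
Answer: 11137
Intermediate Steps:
K = 6 (K = 8 - 2 = 6)
Z = -20 (Z = -12*(-⅓ + 2) = -12*5/3 = -20)
Q(j, a) = 6 - 6*a (Q(j, a) = -6*a + 6 = 6 - 6*a)
11²*91 + Q((0 + 3)*(-4), Z) = 11²*91 + (6 - 6*(-20)) = 121*91 + (6 + 120) = 11011 + 126 = 11137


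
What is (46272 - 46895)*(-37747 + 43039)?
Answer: -3296916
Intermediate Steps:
(46272 - 46895)*(-37747 + 43039) = -623*5292 = -3296916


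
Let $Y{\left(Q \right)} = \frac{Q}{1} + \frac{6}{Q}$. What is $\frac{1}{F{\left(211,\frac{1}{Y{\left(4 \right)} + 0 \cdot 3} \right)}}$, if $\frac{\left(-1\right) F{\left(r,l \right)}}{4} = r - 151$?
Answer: $- \frac{1}{240} \approx -0.0041667$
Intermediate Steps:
$Y{\left(Q \right)} = Q + \frac{6}{Q}$ ($Y{\left(Q \right)} = Q 1 + \frac{6}{Q} = Q + \frac{6}{Q}$)
$F{\left(r,l \right)} = 604 - 4 r$ ($F{\left(r,l \right)} = - 4 \left(r - 151\right) = - 4 \left(-151 + r\right) = 604 - 4 r$)
$\frac{1}{F{\left(211,\frac{1}{Y{\left(4 \right)} + 0 \cdot 3} \right)}} = \frac{1}{604 - 844} = \frac{1}{-240} = - \frac{1}{240}$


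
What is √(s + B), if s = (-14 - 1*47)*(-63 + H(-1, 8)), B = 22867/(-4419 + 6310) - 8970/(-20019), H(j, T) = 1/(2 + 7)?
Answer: √5515551799436887421/37855929 ≈ 62.038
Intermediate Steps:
H(j, T) = ⅑ (H(j, T) = 1/9 = ⅑)
B = 158245581/12618643 (B = 22867/1891 - 8970*(-1/20019) = 22867*(1/1891) + 2990/6673 = 22867/1891 + 2990/6673 = 158245581/12618643 ≈ 12.541)
s = 34526/9 (s = (-14 - 1*47)*(-63 + ⅑) = (-14 - 47)*(-566/9) = -61*(-566/9) = 34526/9 ≈ 3836.2)
√(s + B) = √(34526/9 + 158245581/12618643) = √(437095478447/113567787) = √5515551799436887421/37855929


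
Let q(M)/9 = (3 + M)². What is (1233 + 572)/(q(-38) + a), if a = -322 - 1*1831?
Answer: 1805/8872 ≈ 0.20345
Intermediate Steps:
a = -2153 (a = -322 - 1831 = -2153)
q(M) = 9*(3 + M)²
(1233 + 572)/(q(-38) + a) = (1233 + 572)/(9*(3 - 38)² - 2153) = 1805/(9*(-35)² - 2153) = 1805/(9*1225 - 2153) = 1805/(11025 - 2153) = 1805/8872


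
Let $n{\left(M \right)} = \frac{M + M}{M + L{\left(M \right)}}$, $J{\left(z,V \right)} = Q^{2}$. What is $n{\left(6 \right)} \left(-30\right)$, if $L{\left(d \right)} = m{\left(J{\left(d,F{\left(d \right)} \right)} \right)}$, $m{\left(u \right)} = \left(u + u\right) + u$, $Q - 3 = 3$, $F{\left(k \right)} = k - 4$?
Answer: $- \frac{60}{19} \approx -3.1579$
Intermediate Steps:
$F{\left(k \right)} = -4 + k$ ($F{\left(k \right)} = k - 4 = -4 + k$)
$Q = 6$ ($Q = 3 + 3 = 6$)
$J{\left(z,V \right)} = 36$ ($J{\left(z,V \right)} = 6^{2} = 36$)
$m{\left(u \right)} = 3 u$ ($m{\left(u \right)} = 2 u + u = 3 u$)
$L{\left(d \right)} = 108$ ($L{\left(d \right)} = 3 \cdot 36 = 108$)
$n{\left(M \right)} = \frac{2 M}{108 + M}$ ($n{\left(M \right)} = \frac{M + M}{M + 108} = \frac{2 M}{108 + M}$)
$n{\left(6 \right)} \left(-30\right) = 2 \cdot 6 \frac{1}{108 + 6} \left(-30\right) = 2 \cdot 6 \cdot \frac{1}{114} \left(-30\right) = \frac{2}{19} \left(-30\right) = - \frac{60}{19}$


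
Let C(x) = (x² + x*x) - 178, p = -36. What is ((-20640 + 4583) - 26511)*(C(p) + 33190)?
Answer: -1515591072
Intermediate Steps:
C(x) = -178 + 2*x² (C(x) = (x² + x²) - 178 = 2*x² - 178 = -178 + 2*x²)
((-20640 + 4583) - 26511)*(C(p) + 33190) = ((-20640 + 4583) - 26511)*((-178 + 2*(-36)²) + 33190) = (-16057 - 26511)*((-178 + 2*1296) + 33190) = -42568*((-178 + 2592) + 33190) = -42568*(2414 + 33190) = -42568*35604 = -1515591072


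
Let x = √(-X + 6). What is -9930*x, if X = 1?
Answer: -9930*√5 ≈ -22204.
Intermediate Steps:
x = √5 (x = √(-1*1 + 6) = √(-1 + 6) = √5 ≈ 2.2361)
-9930*x = -9930*√5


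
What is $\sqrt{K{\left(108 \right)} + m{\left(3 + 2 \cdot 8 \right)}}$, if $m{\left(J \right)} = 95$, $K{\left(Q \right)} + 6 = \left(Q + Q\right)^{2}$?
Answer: $\sqrt{46745} \approx 216.21$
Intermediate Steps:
$K{\left(Q \right)} = -6 + 4 Q^{2}$ ($K{\left(Q \right)} = -6 + \left(Q + Q\right)^{2} = -6 + \left(2 Q\right)^{2} = -6 + 4 Q^{2}$)
$\sqrt{K{\left(108 \right)} + m{\left(3 + 2 \cdot 8 \right)}} = \sqrt{\left(-6 + 4 \cdot 108^{2}\right) + 95} = \sqrt{\left(-6 + 4 \cdot 11664\right) + 95} = \sqrt{\left(-6 + 46656\right) + 95} = \sqrt{46650 + 95} = \sqrt{46745}$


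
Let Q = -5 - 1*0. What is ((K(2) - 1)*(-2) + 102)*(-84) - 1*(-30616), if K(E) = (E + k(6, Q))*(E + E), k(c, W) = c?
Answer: 27256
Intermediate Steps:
Q = -5 (Q = -5 + 0 = -5)
K(E) = 2*E*(6 + E) (K(E) = (E + 6)*(E + E) = (6 + E)*(2*E) = 2*E*(6 + E))
((K(2) - 1)*(-2) + 102)*(-84) - 1*(-30616) = ((2*2*(6 + 2) - 1)*(-2) + 102)*(-84) - 1*(-30616) = ((2*2*8 - 1)*(-2) + 102)*(-84) + 30616 = ((32 - 1)*(-2) + 102)*(-84) + 30616 = (31*(-2) + 102)*(-84) + 30616 = (-62 + 102)*(-84) + 30616 = 40*(-84) + 30616 = -3360 + 30616 = 27256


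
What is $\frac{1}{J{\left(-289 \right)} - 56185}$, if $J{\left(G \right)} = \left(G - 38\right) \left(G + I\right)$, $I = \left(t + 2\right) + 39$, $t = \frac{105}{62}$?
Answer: $\frac{62}{1510147} \approx 4.1056 \cdot 10^{-5}$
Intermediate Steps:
$t = \frac{105}{62}$ ($t = 105 \cdot \frac{1}{62} = \frac{105}{62} \approx 1.6935$)
$I = \frac{2647}{62}$ ($I = \left(\frac{105}{62} + 2\right) + 39 = \frac{229}{62} + 39 = \frac{2647}{62} \approx 42.694$)
$J{\left(G \right)} = \left(-38 + G\right) \left(\frac{2647}{62} + G\right)$ ($J{\left(G \right)} = \left(G - 38\right) \left(G + \frac{2647}{62}\right) = \left(-38 + G\right) \left(\frac{2647}{62} + G\right)$)
$\frac{1}{J{\left(-289 \right)} - 56185} = \frac{1}{\left(- \frac{50293}{31} + \left(-289\right)^{2} + \frac{291}{62} \left(-289\right)\right) - 56185} = \frac{1}{\left(- \frac{50293}{31} + 83521 - \frac{84099}{62}\right) - 56185} = \frac{1}{\frac{4993617}{62} - 56185} = \frac{1}{\frac{1510147}{62}} = \frac{62}{1510147}$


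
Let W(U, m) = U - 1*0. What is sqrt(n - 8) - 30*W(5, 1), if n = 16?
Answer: -150 + 2*sqrt(2) ≈ -147.17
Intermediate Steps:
W(U, m) = U (W(U, m) = U + 0 = U)
sqrt(n - 8) - 30*W(5, 1) = sqrt(16 - 8) - 30*5 = sqrt(8) - 150 = 2*sqrt(2) - 150 = -150 + 2*sqrt(2)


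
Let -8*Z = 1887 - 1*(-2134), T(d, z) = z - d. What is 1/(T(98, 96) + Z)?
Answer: -8/4037 ≈ -0.0019817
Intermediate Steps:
Z = -4021/8 (Z = -(1887 - 1*(-2134))/8 = -(1887 + 2134)/8 = -⅛*4021 = -4021/8 ≈ -502.63)
1/(T(98, 96) + Z) = 1/((96 - 1*98) - 4021/8) = 1/((96 - 98) - 4021/8) = 1/(-2 - 4021/8) = 1/(-4037/8) = -8/4037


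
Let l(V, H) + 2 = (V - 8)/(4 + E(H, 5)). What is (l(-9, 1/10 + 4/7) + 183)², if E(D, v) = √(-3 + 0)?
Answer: 2*(-200783*I + 127967*√3)/(-13*I + 8*√3) ≈ 31476.0 + 549.91*I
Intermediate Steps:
E(D, v) = I*√3 (E(D, v) = √(-3) = I*√3)
l(V, H) = -2 + (-8 + V)/(4 + I*√3) (l(V, H) = -2 + (V - 8)/(4 + I*√3) = -2 + (-8 + V)/(4 + I*√3))
(l(-9, 1/10 + 4/7) + 183)² = ((-70/19 + (4/19)*(-9) + 8*I*√3/19 - 1/19*I*(-9)*√3) + 183)² = ((-70/19 - 36/19 + 8*I*√3/19 + 9*I*√3/19) + 183)² = ((-106/19 + 17*I*√3/19) + 183)² = (3371/19 + 17*I*√3/19)²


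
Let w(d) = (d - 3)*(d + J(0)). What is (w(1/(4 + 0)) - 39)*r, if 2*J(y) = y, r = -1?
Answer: 635/16 ≈ 39.688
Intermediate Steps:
J(y) = y/2
w(d) = d*(-3 + d) (w(d) = (d - 3)*(d + (½)*0) = (-3 + d)*(d + 0) = (-3 + d)*d = d*(-3 + d))
(w(1/(4 + 0)) - 39)*r = ((-3 + 1/(4 + 0))/(4 + 0) - 39)*(-1) = ((-3 + 1/4)/4 - 39)*(-1) = ((-3 + ¼)/4 - 39)*(-1) = ((¼)*(-11/4) - 39)*(-1) = (-11/16 - 39)*(-1) = -635/16*(-1) = 635/16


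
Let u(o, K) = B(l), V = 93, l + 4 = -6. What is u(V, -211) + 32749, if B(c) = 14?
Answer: 32763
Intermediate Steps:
l = -10 (l = -4 - 6 = -10)
u(o, K) = 14
u(V, -211) + 32749 = 14 + 32749 = 32763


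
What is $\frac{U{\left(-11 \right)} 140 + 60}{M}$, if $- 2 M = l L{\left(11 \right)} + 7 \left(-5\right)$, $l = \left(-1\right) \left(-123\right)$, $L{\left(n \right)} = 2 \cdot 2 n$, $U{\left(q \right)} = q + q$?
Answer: $\frac{6040}{5377} \approx 1.1233$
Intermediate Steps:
$U{\left(q \right)} = 2 q$
$L{\left(n \right)} = 4 n$
$l = 123$
$M = - \frac{5377}{2}$ ($M = - \frac{123 \cdot 4 \cdot 11 + 7 \left(-5\right)}{2} = - \frac{123 \cdot 44 - 35}{2} = - \frac{5412 - 35}{2} = \left(- \frac{1}{2}\right) 5377 = - \frac{5377}{2} \approx -2688.5$)
$\frac{U{\left(-11 \right)} 140 + 60}{M} = \frac{2 \left(-11\right) 140 + 60}{- \frac{5377}{2}} = \left(\left(-22\right) 140 + 60\right) \left(- \frac{2}{5377}\right) = \left(-3080 + 60\right) \left(- \frac{2}{5377}\right) = \left(-3020\right) \left(- \frac{2}{5377}\right) = \frac{6040}{5377}$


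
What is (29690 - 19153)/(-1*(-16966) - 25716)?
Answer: -10537/8750 ≈ -1.2042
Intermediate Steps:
(29690 - 19153)/(-1*(-16966) - 25716) = 10537/(16966 - 25716) = 10537/(-8750) = 10537*(-1/8750) = -10537/8750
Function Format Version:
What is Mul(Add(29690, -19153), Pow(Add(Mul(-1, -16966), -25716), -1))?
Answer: Rational(-10537, 8750) ≈ -1.2042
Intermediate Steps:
Mul(Add(29690, -19153), Pow(Add(Mul(-1, -16966), -25716), -1)) = Mul(10537, Pow(Add(16966, -25716), -1)) = Mul(10537, Pow(-8750, -1)) = Mul(10537, Rational(-1, 8750)) = Rational(-10537, 8750)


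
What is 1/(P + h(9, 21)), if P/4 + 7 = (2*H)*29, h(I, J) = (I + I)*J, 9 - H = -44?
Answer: 1/12646 ≈ 7.9076e-5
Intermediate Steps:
H = 53 (H = 9 - 1*(-44) = 9 + 44 = 53)
h(I, J) = 2*I*J (h(I, J) = (2*I)*J = 2*I*J)
P = 12268 (P = -28 + 4*((2*53)*29) = -28 + 4*(106*29) = -28 + 4*3074 = -28 + 12296 = 12268)
1/(P + h(9, 21)) = 1/(12268 + 2*9*21) = 1/(12268 + 378) = 1/12646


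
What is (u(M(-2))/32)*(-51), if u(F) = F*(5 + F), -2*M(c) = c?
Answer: -153/16 ≈ -9.5625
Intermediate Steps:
M(c) = -c/2
(u(M(-2))/32)*(-51) = (((-½*(-2))*(5 - ½*(-2)))/32)*(-51) = ((1*(5 + 1))*(1/32))*(-51) = ((1*6)*(1/32))*(-51) = (6*(1/32))*(-51) = (3/16)*(-51) = -153/16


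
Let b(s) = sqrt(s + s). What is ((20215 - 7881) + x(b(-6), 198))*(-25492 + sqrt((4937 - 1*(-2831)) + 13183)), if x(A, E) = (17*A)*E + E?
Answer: -4*(3133 + 1683*I*sqrt(3))*(25492 - sqrt(20951)) ≈ -3.1765e+8 - 2.9555e+8*I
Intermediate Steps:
b(s) = sqrt(2)*sqrt(s) (b(s) = sqrt(2*s) = sqrt(2)*sqrt(s))
x(A, E) = E + 17*A*E (x(A, E) = 17*A*E + E = E + 17*A*E)
((20215 - 7881) + x(b(-6), 198))*(-25492 + sqrt((4937 - 1*(-2831)) + 13183)) = ((20215 - 7881) + 198*(1 + 17*(sqrt(2)*sqrt(-6))))*(-25492 + sqrt((4937 - 1*(-2831)) + 13183)) = (12334 + 198*(1 + 17*(sqrt(2)*(I*sqrt(6)))))*(-25492 + sqrt((4937 + 2831) + 13183)) = (12334 + 198*(1 + 17*(2*I*sqrt(3))))*(-25492 + sqrt(7768 + 13183)) = (12334 + 198*(1 + 34*I*sqrt(3)))*(-25492 + sqrt(20951)) = (12334 + (198 + 6732*I*sqrt(3)))*(-25492 + sqrt(20951)) = (12532 + 6732*I*sqrt(3))*(-25492 + sqrt(20951)) = (-25492 + sqrt(20951))*(12532 + 6732*I*sqrt(3))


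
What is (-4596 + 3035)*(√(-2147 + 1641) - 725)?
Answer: 1131725 - 1561*I*√506 ≈ 1.1317e+6 - 35114.0*I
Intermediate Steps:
(-4596 + 3035)*(√(-2147 + 1641) - 725) = -1561*(√(-506) - 725) = -1561*(I*√506 - 725) = -1561*(-725 + I*√506) = 1131725 - 1561*I*√506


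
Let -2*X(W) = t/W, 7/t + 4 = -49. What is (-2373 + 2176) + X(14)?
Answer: -41763/212 ≈ -197.00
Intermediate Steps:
t = -7/53 (t = 7/(-4 - 49) = 7/(-53) = 7*(-1/53) = -7/53 ≈ -0.13208)
X(W) = 7/(106*W) (X(W) = -(-7)/(106*W) = 7/(106*W))
(-2373 + 2176) + X(14) = (-2373 + 2176) + (7/106)/14 = -197 + (7/106)*(1/14) = -197 + 1/212 = -41763/212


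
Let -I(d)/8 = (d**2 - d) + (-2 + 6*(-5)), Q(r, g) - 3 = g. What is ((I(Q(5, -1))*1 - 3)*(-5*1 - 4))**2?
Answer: 4549689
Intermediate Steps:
Q(r, g) = 3 + g
I(d) = 256 - 8*d**2 + 8*d (I(d) = -8*((d**2 - d) + (-2 + 6*(-5))) = -8*((d**2 - d) + (-2 - 30)) = -8*((d**2 - d) - 32) = -8*(-32 + d**2 - d) = 256 - 8*d**2 + 8*d)
((I(Q(5, -1))*1 - 3)*(-5*1 - 4))**2 = (((256 - 8*(3 - 1)**2 + 8*(3 - 1))*1 - 3)*(-5*1 - 4))**2 = (((256 - 8*2**2 + 8*2)*1 - 3)*(-5 - 4))**2 = (((256 - 8*4 + 16)*1 - 3)*(-9))**2 = (((256 - 32 + 16)*1 - 3)*(-9))**2 = ((240*1 - 3)*(-9))**2 = ((240 - 3)*(-9))**2 = (237*(-9))**2 = (-2133)**2 = 4549689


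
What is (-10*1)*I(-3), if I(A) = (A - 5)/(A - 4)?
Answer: -80/7 ≈ -11.429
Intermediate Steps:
I(A) = (-5 + A)/(-4 + A)
(-10*1)*I(-3) = (-10*1)*((-5 - 3)/(-4 - 3)) = -10*(-8)/(-7) = -(-10)*(-8)/7 = -10*8/7 = -80/7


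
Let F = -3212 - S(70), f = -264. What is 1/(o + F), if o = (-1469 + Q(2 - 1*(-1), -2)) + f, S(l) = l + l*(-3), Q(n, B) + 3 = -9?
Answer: -1/4817 ≈ -0.00020760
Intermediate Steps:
Q(n, B) = -12 (Q(n, B) = -3 - 9 = -12)
S(l) = -2*l (S(l) = l - 3*l = -2*l)
o = -1745 (o = (-1469 - 12) - 264 = -1481 - 264 = -1745)
F = -3072 (F = -3212 - (-2)*70 = -3212 - 1*(-140) = -3212 + 140 = -3072)
1/(o + F) = 1/(-1745 - 3072) = 1/(-4817) = -1/4817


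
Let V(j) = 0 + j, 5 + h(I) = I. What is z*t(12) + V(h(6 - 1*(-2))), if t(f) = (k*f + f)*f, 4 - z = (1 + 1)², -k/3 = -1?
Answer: 3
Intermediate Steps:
k = 3 (k = -3*(-1) = 3)
h(I) = -5 + I
z = 0 (z = 4 - (1 + 1)² = 4 - 1*2² = 4 - 1*4 = 4 - 4 = 0)
t(f) = 4*f² (t(f) = (3*f + f)*f = (4*f)*f = 4*f²)
V(j) = j
z*t(12) + V(h(6 - 1*(-2))) = 0*(4*12²) + (-5 + (6 - 1*(-2))) = 0*(4*144) + (-5 + (6 + 2)) = 0*576 + (-5 + 8) = 0 + 3 = 3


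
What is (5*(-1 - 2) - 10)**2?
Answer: 625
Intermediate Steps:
(5*(-1 - 2) - 10)**2 = (5*(-3) - 10)**2 = (-15 - 10)**2 = (-25)**2 = 625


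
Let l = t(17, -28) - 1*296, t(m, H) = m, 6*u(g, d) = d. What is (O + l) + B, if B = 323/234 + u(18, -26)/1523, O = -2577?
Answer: -1017336077/356382 ≈ -2854.6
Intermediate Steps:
u(g, d) = d/6
l = -279 (l = 17 - 1*296 = 17 - 296 = -279)
B = 490915/356382 (B = 323/234 + ((⅙)*(-26))/1523 = 323*(1/234) - 13/3*1/1523 = 323/234 - 13/4569 = 490915/356382 ≈ 1.3775)
(O + l) + B = (-2577 - 279) + 490915/356382 = -2856 + 490915/356382 = -1017336077/356382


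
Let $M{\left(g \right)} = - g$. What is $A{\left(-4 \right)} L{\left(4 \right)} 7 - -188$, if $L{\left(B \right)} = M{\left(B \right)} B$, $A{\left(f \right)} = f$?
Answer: $636$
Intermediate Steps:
$L{\left(B \right)} = - B^{2}$ ($L{\left(B \right)} = - B B = - B^{2}$)
$A{\left(-4 \right)} L{\left(4 \right)} 7 - -188 = - 4 \left(- 4^{2}\right) 7 - -188 = - 4 \left(\left(-1\right) 16\right) 7 + 188 = \left(-4\right) \left(-16\right) 7 + 188 = 64 \cdot 7 + 188 = 448 + 188 = 636$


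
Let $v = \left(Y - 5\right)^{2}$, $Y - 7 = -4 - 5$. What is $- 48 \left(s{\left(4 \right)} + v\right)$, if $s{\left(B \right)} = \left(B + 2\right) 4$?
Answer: $-3504$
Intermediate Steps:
$Y = -2$ ($Y = 7 - 9 = -2$)
$s{\left(B \right)} = 8 + 4 B$ ($s{\left(B \right)} = \left(2 + B\right) 4 = 8 + 4 B$)
$v = 49$ ($v = \left(-2 - 5\right)^{2} = \left(-7\right)^{2} = 49$)
$- 48 \left(s{\left(4 \right)} + v\right) = - 48 \left(\left(8 + 4 \cdot 4\right) + 49\right) = - 48 \left(\left(8 + 16\right) + 49\right) = - 48 \left(24 + 49\right) = \left(-48\right) 73 = -3504$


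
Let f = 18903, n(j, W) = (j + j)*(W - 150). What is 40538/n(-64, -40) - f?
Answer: -229840211/12160 ≈ -18901.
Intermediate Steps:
n(j, W) = 2*j*(-150 + W) (n(j, W) = (2*j)*(-150 + W) = 2*j*(-150 + W))
40538/n(-64, -40) - f = 40538/((2*(-64)*(-150 - 40))) - 1*18903 = 40538/((2*(-64)*(-190))) - 18903 = 40538/24320 - 18903 = 40538*(1/24320) - 18903 = 20269/12160 - 18903 = -229840211/12160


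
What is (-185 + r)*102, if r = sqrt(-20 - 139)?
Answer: -18870 + 102*I*sqrt(159) ≈ -18870.0 + 1286.2*I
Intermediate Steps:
r = I*sqrt(159) (r = sqrt(-159) = I*sqrt(159) ≈ 12.61*I)
(-185 + r)*102 = (-185 + I*sqrt(159))*102 = -18870 + 102*I*sqrt(159)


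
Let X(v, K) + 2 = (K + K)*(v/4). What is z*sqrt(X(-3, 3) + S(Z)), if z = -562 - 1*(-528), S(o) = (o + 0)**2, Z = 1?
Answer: -17*I*sqrt(22) ≈ -79.737*I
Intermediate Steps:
S(o) = o**2
z = -34 (z = -562 + 528 = -34)
X(v, K) = -2 + K*v/2 (X(v, K) = -2 + (K + K)*(v/4) = -2 + (2*K)*(v*(1/4)) = -2 + (2*K)*(v/4) = -2 + K*v/2)
z*sqrt(X(-3, 3) + S(Z)) = -34*sqrt((-2 + (1/2)*3*(-3)) + 1**2) = -34*sqrt((-2 - 9/2) + 1) = -34*sqrt(-13/2 + 1) = -17*I*sqrt(22)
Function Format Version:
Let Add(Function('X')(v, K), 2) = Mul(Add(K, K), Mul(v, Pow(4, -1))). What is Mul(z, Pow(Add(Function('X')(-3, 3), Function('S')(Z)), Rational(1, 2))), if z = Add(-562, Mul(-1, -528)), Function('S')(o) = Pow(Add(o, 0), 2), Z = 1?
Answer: Mul(-17, I, Pow(22, Rational(1, 2))) ≈ Mul(-79.737, I)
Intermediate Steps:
Function('S')(o) = Pow(o, 2)
z = -34 (z = Add(-562, 528) = -34)
Function('X')(v, K) = Add(-2, Mul(Rational(1, 2), K, v)) (Function('X')(v, K) = Add(-2, Mul(Add(K, K), Mul(v, Pow(4, -1)))) = Add(-2, Mul(Mul(2, K), Mul(v, Rational(1, 4)))) = Add(-2, Mul(Mul(2, K), Mul(Rational(1, 4), v))) = Add(-2, Mul(Rational(1, 2), K, v)))
Mul(z, Pow(Add(Function('X')(-3, 3), Function('S')(Z)), Rational(1, 2))) = Mul(-34, Pow(Add(Add(-2, Mul(Rational(1, 2), 3, -3)), Pow(1, 2)), Rational(1, 2))) = Mul(-34, Pow(Add(Add(-2, Rational(-9, 2)), 1), Rational(1, 2))) = Mul(-34, Pow(Add(Rational(-13, 2), 1), Rational(1, 2))) = Mul(-34, Pow(Rational(-11, 2), Rational(1, 2))) = Mul(-34, Mul(Rational(1, 2), I, Pow(22, Rational(1, 2)))) = Mul(-17, I, Pow(22, Rational(1, 2)))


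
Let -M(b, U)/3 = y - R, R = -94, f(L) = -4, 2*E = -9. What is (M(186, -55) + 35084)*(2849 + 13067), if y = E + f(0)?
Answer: 554314490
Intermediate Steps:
E = -9/2 (E = (½)*(-9) = -9/2 ≈ -4.5000)
y = -17/2 (y = -9/2 - 4 = -17/2 ≈ -8.5000)
M(b, U) = -513/2 (M(b, U) = -3*(-17/2 - 1*(-94)) = -3*(-17/2 + 94) = -3*171/2 = -513/2)
(M(186, -55) + 35084)*(2849 + 13067) = (-513/2 + 35084)*(2849 + 13067) = (69655/2)*15916 = 554314490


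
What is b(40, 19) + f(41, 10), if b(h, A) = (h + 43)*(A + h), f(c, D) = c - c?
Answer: 4897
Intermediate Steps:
f(c, D) = 0
b(h, A) = (43 + h)*(A + h)
b(40, 19) + f(41, 10) = (40**2 + 43*19 + 43*40 + 19*40) + 0 = (1600 + 817 + 1720 + 760) + 0 = 4897 + 0 = 4897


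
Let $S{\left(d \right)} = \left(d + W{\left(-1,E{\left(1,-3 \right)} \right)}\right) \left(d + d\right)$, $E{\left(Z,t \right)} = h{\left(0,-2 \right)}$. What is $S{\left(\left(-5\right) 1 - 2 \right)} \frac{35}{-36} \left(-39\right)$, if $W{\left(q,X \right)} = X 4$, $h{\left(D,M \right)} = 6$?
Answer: $- \frac{54145}{6} \approx -9024.2$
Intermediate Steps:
$E{\left(Z,t \right)} = 6$
$W{\left(q,X \right)} = 4 X$
$S{\left(d \right)} = 2 d \left(24 + d\right)$ ($S{\left(d \right)} = \left(d + 4 \cdot 6\right) \left(d + d\right) = \left(d + 24\right) 2 d = \left(24 + d\right) 2 d = 2 d \left(24 + d\right)$)
$S{\left(\left(-5\right) 1 - 2 \right)} \frac{35}{-36} \left(-39\right) = 2 \left(\left(-5\right) 1 - 2\right) \left(24 - 7\right) \frac{35}{-36} \left(-39\right) = 2 \left(-5 - 2\right) \left(24 - 7\right) 35 \left(- \frac{1}{36}\right) \left(-39\right) = 2 \left(-7\right) \left(24 - 7\right) \left(- \frac{35}{36}\right) \left(-39\right) = 2 \left(-7\right) 17 \left(- \frac{35}{36}\right) \left(-39\right) = \left(-238\right) \left(- \frac{35}{36}\right) \left(-39\right) = \frac{4165}{18} \left(-39\right) = - \frac{54145}{6}$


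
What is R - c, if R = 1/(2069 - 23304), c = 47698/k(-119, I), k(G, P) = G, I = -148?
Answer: 144695273/360995 ≈ 400.82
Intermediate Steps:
c = -6814/17 (c = 47698/(-119) = 47698*(-1/119) = -6814/17 ≈ -400.82)
R = -1/21235 (R = 1/(-21235) = -1/21235 ≈ -4.7092e-5)
R - c = -1/21235 - 1*(-6814/17) = -1/21235 + 6814/17 = 144695273/360995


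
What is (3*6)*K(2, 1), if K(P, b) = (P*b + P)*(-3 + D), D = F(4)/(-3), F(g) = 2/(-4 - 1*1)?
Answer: -1032/5 ≈ -206.40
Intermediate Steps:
F(g) = -2/5 (F(g) = 2/(-4 - 1) = 2/(-5) = 2*(-1/5) = -2/5)
D = 2/15 (D = -2/5/(-3) = -2/5*(-1/3) = 2/15 ≈ 0.13333)
K(P, b) = -43*P/15 - 43*P*b/15 (K(P, b) = (P*b + P)*(-3 + 2/15) = (P + P*b)*(-43/15) = -43*P/15 - 43*P*b/15)
(3*6)*K(2, 1) = (3*6)*(-43/15*2*(1 + 1)) = 18*(-43/15*2*2) = 18*(-172/15) = -1032/5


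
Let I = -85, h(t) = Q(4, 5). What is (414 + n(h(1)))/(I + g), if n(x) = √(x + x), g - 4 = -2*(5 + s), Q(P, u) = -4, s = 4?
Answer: -46/11 - 2*I*√2/99 ≈ -4.1818 - 0.02857*I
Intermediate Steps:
h(t) = -4
g = -14 (g = 4 - 2*(5 + 4) = 4 - 2*9 = 4 - 18 = -14)
n(x) = √2*√x (n(x) = √(2*x) = √2*√x)
(414 + n(h(1)))/(I + g) = (414 + √2*√(-4))/(-85 - 14) = (414 + √2*(2*I))/(-99) = (414 + 2*I*√2)*(-1/99) = -46/11 - 2*I*√2/99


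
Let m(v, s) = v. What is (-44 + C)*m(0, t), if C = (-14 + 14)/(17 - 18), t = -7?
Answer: 0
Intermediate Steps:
C = 0 (C = 0/(-1) = 0*(-1) = 0)
(-44 + C)*m(0, t) = (-44 + 0)*0 = -44*0 = 0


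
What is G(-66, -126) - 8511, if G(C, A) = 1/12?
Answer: -102131/12 ≈ -8510.9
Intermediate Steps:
G(C, A) = 1/12
G(-66, -126) - 8511 = 1/12 - 8511 = -102131/12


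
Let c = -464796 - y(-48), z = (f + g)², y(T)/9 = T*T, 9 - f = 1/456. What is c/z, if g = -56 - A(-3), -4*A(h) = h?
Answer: -100959581952/474150625 ≈ -212.93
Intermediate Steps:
A(h) = -h/4
f = 4103/456 (f = 9 - 1/456 = 4103/456 ≈ 8.9978)
y(T) = 9*T² (y(T) = 9*(T*T) = 9*T²)
g = -227/4 (g = -56 - (-1)*(-3)/4 = -56 - 1*¾ = -56 - ¾ = -227/4 ≈ -56.750)
z = 474150625/207936 (z = (4103/456 - 227/4)² = (-21775/456)² = 474150625/207936 ≈ 2280.3)
c = -485532 (c = -464796 - 9*(-48)² = -464796 - 9*2304 = -464796 - 1*20736 = -464796 - 20736 = -485532)
c/z = -485532/474150625/207936 = -485532*207936/474150625 = -100959581952/474150625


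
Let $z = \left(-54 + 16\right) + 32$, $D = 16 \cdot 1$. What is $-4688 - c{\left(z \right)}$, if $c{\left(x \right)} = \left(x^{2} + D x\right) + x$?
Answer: $-4622$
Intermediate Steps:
$D = 16$
$z = -6$ ($z = -38 + 32 = -6$)
$c{\left(x \right)} = x^{2} + 17 x$ ($c{\left(x \right)} = \left(x^{2} + 16 x\right) + x = x^{2} + 17 x$)
$-4688 - c{\left(z \right)} = -4688 - - 6 \left(17 - 6\right) = -4688 - \left(-6\right) 11 = -4688 - -66 = -4688 + 66 = -4622$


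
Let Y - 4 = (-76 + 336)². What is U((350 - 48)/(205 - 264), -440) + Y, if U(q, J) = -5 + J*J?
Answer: 261199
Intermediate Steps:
Y = 67604 (Y = 4 + (-76 + 336)² = 4 + 260² = 4 + 67600 = 67604)
U(q, J) = -5 + J²
U((350 - 48)/(205 - 264), -440) + Y = (-5 + (-440)²) + 67604 = (-5 + 193600) + 67604 = 193595 + 67604 = 261199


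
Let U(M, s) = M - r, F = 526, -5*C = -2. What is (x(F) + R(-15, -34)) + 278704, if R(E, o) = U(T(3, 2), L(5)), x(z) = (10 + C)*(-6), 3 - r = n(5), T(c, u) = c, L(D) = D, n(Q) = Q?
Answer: 1393233/5 ≈ 2.7865e+5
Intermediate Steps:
C = 2/5 (C = -1/5*(-2) = 2/5 ≈ 0.40000)
r = -2 (r = 3 - 1*5 = 3 - 5 = -2)
x(z) = -312/5 (x(z) = (10 + 2/5)*(-6) = (52/5)*(-6) = -312/5)
U(M, s) = 2 + M (U(M, s) = M - 1*(-2) = M + 2 = 2 + M)
R(E, o) = 5 (R(E, o) = 2 + 3 = 5)
(x(F) + R(-15, -34)) + 278704 = (-312/5 + 5) + 278704 = -287/5 + 278704 = 1393233/5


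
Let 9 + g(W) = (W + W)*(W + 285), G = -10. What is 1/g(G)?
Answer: -1/5509 ≈ -0.00018152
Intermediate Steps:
g(W) = -9 + 2*W*(285 + W) (g(W) = -9 + (W + W)*(W + 285) = -9 + (2*W)*(285 + W) = -9 + 2*W*(285 + W))
1/g(G) = 1/(-9 + 2*(-10)² + 570*(-10)) = 1/(-9 + 2*100 - 5700) = 1/(-9 + 200 - 5700) = 1/(-5509) = -1/5509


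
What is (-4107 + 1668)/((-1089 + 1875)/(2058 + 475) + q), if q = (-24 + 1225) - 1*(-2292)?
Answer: -6177987/8848555 ≈ -0.69819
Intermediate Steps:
q = 3493 (q = 1201 + 2292 = 3493)
(-4107 + 1668)/((-1089 + 1875)/(2058 + 475) + q) = (-4107 + 1668)/((-1089 + 1875)/(2058 + 475) + 3493) = -2439/(786/2533 + 3493) = -2439/8848555/2533 = -2439*2533/8848555 = -6177987/8848555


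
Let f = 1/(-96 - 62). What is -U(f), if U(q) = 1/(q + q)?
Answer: 79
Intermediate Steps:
f = -1/158 (f = 1/(-158) = -1/158 ≈ -0.0063291)
U(q) = 1/(2*q)
-U(f) = -1/(2*(-1/158)) = -(-158)/2 = -1*(-79) = 79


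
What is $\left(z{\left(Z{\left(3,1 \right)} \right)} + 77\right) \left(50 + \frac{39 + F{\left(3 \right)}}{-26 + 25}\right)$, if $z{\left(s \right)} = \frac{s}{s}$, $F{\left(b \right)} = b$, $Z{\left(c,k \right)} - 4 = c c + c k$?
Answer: $624$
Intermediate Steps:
$Z{\left(c,k \right)} = 4 + c^{2} + c k$ ($Z{\left(c,k \right)} = 4 + \left(c c + c k\right) = 4 + \left(c^{2} + c k\right) = 4 + c^{2} + c k$)
$z{\left(s \right)} = 1$
$\left(z{\left(Z{\left(3,1 \right)} \right)} + 77\right) \left(50 + \frac{39 + F{\left(3 \right)}}{-26 + 25}\right) = \left(1 + 77\right) \left(50 + \frac{39 + 3}{-26 + 25}\right) = 78 \left(50 + \frac{42}{-1}\right) = 78 \left(50 + 42 \left(-1\right)\right) = 78 \left(50 - 42\right) = 78 \cdot 8 = 624$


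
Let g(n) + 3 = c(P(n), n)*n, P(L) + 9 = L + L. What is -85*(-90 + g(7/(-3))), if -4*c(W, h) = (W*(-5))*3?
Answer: -27115/12 ≈ -2259.6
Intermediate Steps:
P(L) = -9 + 2*L (P(L) = -9 + (L + L) = -9 + 2*L)
c(W, h) = 15*W/4 (c(W, h) = -W*(-5)*3/4 = -(-5*W)*3/4 = -(-15)*W/4 = 15*W/4)
g(n) = -3 + n*(-135/4 + 15*n/2) (g(n) = -3 + (15*(-9 + 2*n)/4)*n = -3 + (-135/4 + 15*n/2)*n = -3 + n*(-135/4 + 15*n/2))
-85*(-90 + g(7/(-3))) = -85*(-90 + (-3 + 15*(7/(-3))*(-9 + 2*(7/(-3)))/4)) = -85*(-90 + (-3 + 15*(7*(-⅓))*(-9 + 2*(7*(-⅓)))/4)) = -85*(-90 + (-3 + (15/4)*(-7/3)*(-9 + 2*(-7/3)))) = -85*(-90 + (-3 + (15/4)*(-7/3)*(-9 - 14/3))) = -85*(-90 + (-3 + (15/4)*(-7/3)*(-41/3))) = -85*(-90 + (-3 + 1435/12)) = -85*(-90 + 1399/12) = -85*319/12 = -27115/12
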